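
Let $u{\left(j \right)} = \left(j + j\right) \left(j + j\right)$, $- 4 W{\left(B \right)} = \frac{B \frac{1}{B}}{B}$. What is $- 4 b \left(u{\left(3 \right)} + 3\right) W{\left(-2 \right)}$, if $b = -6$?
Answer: $117$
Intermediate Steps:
$W{\left(B \right)} = - \frac{1}{4 B}$ ($W{\left(B \right)} = - \frac{\frac{B}{B} \frac{1}{B}}{4} = - \frac{1 \frac{1}{B}}{4} = - \frac{1}{4 B}$)
$u{\left(j \right)} = 4 j^{2}$ ($u{\left(j \right)} = 2 j 2 j = 4 j^{2}$)
$- 4 b \left(u{\left(3 \right)} + 3\right) W{\left(-2 \right)} = \left(-4\right) \left(-6\right) \left(4 \cdot 3^{2} + 3\right) \left(- \frac{1}{4 \left(-2\right)}\right) = 24 \left(4 \cdot 9 + 3\right) \left(\left(- \frac{1}{4}\right) \left(- \frac{1}{2}\right)\right) = 24 \left(36 + 3\right) \frac{1}{8} = 24 \cdot 39 \cdot \frac{1}{8} = 24 \cdot \frac{39}{8} = 117$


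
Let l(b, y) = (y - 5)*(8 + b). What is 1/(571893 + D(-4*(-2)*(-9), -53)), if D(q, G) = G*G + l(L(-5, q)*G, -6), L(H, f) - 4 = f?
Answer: 1/534970 ≈ 1.8693e-6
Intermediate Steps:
L(H, f) = 4 + f
l(b, y) = (-5 + y)*(8 + b)
D(q, G) = -88 + G² - 11*G*(4 + q) (D(q, G) = G*G + (-40 - 5*(4 + q)*G + 8*(-6) + ((4 + q)*G)*(-6)) = G² + (-40 - 5*G*(4 + q) - 48 + (G*(4 + q))*(-6)) = G² + (-40 - 5*G*(4 + q) - 48 - 6*G*(4 + q)) = G² + (-88 - 11*G*(4 + q)) = -88 + G² - 11*G*(4 + q))
1/(571893 + D(-4*(-2)*(-9), -53)) = 1/(571893 + (-88 + (-53)² - 11*(-53)*(4 - 4*(-2)*(-9)))) = 1/(571893 + (-88 + 2809 - 11*(-53)*(4 + 8*(-9)))) = 1/(571893 + (-88 + 2809 - 11*(-53)*(4 - 72))) = 1/(571893 + (-88 + 2809 - 11*(-53)*(-68))) = 1/(571893 + (-88 + 2809 - 39644)) = 1/(571893 - 36923) = 1/534970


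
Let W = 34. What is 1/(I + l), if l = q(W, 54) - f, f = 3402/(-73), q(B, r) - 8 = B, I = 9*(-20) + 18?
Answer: -73/5358 ≈ -0.013624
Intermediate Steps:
I = -162 (I = -180 + 18 = -162)
q(B, r) = 8 + B
f = -3402/73 (f = 3402*(-1/73) = -3402/73 ≈ -46.603)
l = 6468/73 (l = (8 + 34) - 1*(-3402/73) = 42 + 3402/73 = 6468/73 ≈ 88.603)
1/(I + l) = 1/(-162 + 6468/73) = 1/(-5358/73) = -73/5358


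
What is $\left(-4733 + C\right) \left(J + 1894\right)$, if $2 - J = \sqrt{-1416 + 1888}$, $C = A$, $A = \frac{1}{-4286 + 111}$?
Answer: $- \frac{37465483296}{4175} + \frac{39520552 \sqrt{118}}{4175} \approx -8.8709 \cdot 10^{6}$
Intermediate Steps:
$A = - \frac{1}{4175}$ ($A = \frac{1}{-4175} = - \frac{1}{4175} \approx -0.00023952$)
$C = - \frac{1}{4175} \approx -0.00023952$
$J = 2 - 2 \sqrt{118}$ ($J = 2 - \sqrt{-1416 + 1888} = 2 - \sqrt{472} = 2 - 2 \sqrt{118} \approx -19.726$)
$\left(-4733 + C\right) \left(J + 1894\right) = \left(-4733 - \frac{1}{4175}\right) \left(\left(2 - 2 \sqrt{118}\right) + 1894\right) = - \frac{19760276 \left(1896 - 2 \sqrt{118}\right)}{4175} = - \frac{37465483296}{4175} + \frac{39520552 \sqrt{118}}{4175}$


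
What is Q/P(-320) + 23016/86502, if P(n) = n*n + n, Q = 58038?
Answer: 614156363/735843680 ≈ 0.83463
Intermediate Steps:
P(n) = n + n**2 (P(n) = n**2 + n = n + n**2)
Q/P(-320) + 23016/86502 = 58038/((-320*(1 - 320))) + 23016/86502 = 58038/((-320*(-319))) + 23016*(1/86502) = 58038/102080 + 3836/14417 = 58038*(1/102080) + 3836/14417 = 29019/51040 + 3836/14417 = 614156363/735843680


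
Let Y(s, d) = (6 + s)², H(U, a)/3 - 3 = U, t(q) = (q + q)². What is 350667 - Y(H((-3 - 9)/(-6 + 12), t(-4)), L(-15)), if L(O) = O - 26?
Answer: 350586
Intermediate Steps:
t(q) = 4*q² (t(q) = (2*q)² = 4*q²)
H(U, a) = 9 + 3*U
L(O) = -26 + O
350667 - Y(H((-3 - 9)/(-6 + 12), t(-4)), L(-15)) = 350667 - (6 + (9 + 3*((-3 - 9)/(-6 + 12))))² = 350667 - (6 + (9 + 3*(-12/6)))² = 350667 - (6 + (9 + 3*(-12*⅙)))² = 350667 - (6 + (9 + 3*(-2)))² = 350667 - (6 + (9 - 6))² = 350667 - (6 + 3)² = 350667 - 1*9² = 350667 - 1*81 = 350667 - 81 = 350586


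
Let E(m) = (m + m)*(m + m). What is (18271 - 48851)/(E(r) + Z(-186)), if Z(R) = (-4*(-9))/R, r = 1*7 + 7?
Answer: -473990/12149 ≈ -39.015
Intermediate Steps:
r = 14 (r = 7 + 7 = 14)
E(m) = 4*m**2 (E(m) = (2*m)*(2*m) = 4*m**2)
Z(R) = 36/R
(18271 - 48851)/(E(r) + Z(-186)) = (18271 - 48851)/(4*14**2 + 36/(-186)) = -30580/(4*196 + 36*(-1/186)) = -30580/(784 - 6/31) = -30580/24298/31 = -30580*31/24298 = -473990/12149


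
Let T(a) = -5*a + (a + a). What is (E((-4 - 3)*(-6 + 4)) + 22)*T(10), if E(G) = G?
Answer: -1080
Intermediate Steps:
T(a) = -3*a (T(a) = -5*a + 2*a = -3*a)
(E((-4 - 3)*(-6 + 4)) + 22)*T(10) = ((-4 - 3)*(-6 + 4) + 22)*(-3*10) = (-7*(-2) + 22)*(-30) = (14 + 22)*(-30) = 36*(-30) = -1080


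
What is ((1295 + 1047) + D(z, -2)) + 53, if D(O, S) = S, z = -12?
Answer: 2393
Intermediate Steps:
((1295 + 1047) + D(z, -2)) + 53 = ((1295 + 1047) - 2) + 53 = (2342 - 2) + 53 = 2340 + 53 = 2393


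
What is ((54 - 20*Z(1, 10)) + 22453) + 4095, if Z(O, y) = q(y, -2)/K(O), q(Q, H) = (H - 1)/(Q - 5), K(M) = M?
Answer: 26614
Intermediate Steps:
q(Q, H) = (-1 + H)/(-5 + Q)
Z(O, y) = -3/(O*(-5 + y)) (Z(O, y) = ((-1 - 2)/(-5 + y))/O = (-3/(-5 + y))/O = -3/(O*(-5 + y)))
((54 - 20*Z(1, 10)) + 22453) + 4095 = ((54 - (-60)/(1*(-5 + 10))) + 22453) + 4095 = ((54 - (-60)/5) + 22453) + 4095 = ((54 - 20*(-⅗)) + 22453) + 4095 = ((54 + 12) + 22453) + 4095 = (66 + 22453) + 4095 = 22519 + 4095 = 26614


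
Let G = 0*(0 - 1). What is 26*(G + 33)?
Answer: 858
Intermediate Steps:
G = 0 (G = 0*(-1) = 0)
26*(G + 33) = 26*(0 + 33) = 26*33 = 858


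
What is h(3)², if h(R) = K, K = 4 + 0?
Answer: 16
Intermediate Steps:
K = 4
h(R) = 4
h(3)² = 4² = 16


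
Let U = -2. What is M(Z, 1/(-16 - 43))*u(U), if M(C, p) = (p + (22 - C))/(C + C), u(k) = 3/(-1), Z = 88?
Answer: 11685/10384 ≈ 1.1253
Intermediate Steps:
u(k) = -3 (u(k) = 3*(-1) = -3)
M(C, p) = (22 + p - C)/(2*C) (M(C, p) = (22 + p - C)/((2*C)) = (22 + p - C)*(1/(2*C)) = (22 + p - C)/(2*C))
M(Z, 1/(-16 - 43))*u(U) = ((½)*(22 + 1/(-16 - 43) - 1*88)/88)*(-3) = ((½)*(1/88)*(22 + 1/(-59) - 88))*(-3) = ((½)*(1/88)*(22 - 1/59 - 88))*(-3) = ((½)*(1/88)*(-3895/59))*(-3) = -3895/10384*(-3) = 11685/10384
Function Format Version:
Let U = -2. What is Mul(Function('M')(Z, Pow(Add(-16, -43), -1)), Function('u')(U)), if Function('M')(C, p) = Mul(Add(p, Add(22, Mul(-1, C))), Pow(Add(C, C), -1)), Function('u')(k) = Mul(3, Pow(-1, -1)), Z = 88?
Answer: Rational(11685, 10384) ≈ 1.1253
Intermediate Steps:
Function('u')(k) = -3 (Function('u')(k) = Mul(3, -1) = -3)
Function('M')(C, p) = Mul(Rational(1, 2), Pow(C, -1), Add(22, p, Mul(-1, C))) (Function('M')(C, p) = Mul(Add(22, p, Mul(-1, C)), Pow(Mul(2, C), -1)) = Mul(Add(22, p, Mul(-1, C)), Mul(Rational(1, 2), Pow(C, -1))) = Mul(Rational(1, 2), Pow(C, -1), Add(22, p, Mul(-1, C))))
Mul(Function('M')(Z, Pow(Add(-16, -43), -1)), Function('u')(U)) = Mul(Mul(Rational(1, 2), Pow(88, -1), Add(22, Pow(Add(-16, -43), -1), Mul(-1, 88))), -3) = Mul(Mul(Rational(1, 2), Rational(1, 88), Add(22, Pow(-59, -1), -88)), -3) = Mul(Mul(Rational(1, 2), Rational(1, 88), Add(22, Rational(-1, 59), -88)), -3) = Mul(Mul(Rational(1, 2), Rational(1, 88), Rational(-3895, 59)), -3) = Mul(Rational(-3895, 10384), -3) = Rational(11685, 10384)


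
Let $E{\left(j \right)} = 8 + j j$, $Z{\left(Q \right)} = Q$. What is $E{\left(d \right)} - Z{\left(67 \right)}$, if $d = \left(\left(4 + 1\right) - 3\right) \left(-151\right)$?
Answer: $91145$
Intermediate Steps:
$d = -302$ ($d = \left(5 - 3\right) \left(-151\right) = 2 \left(-151\right) = -302$)
$E{\left(j \right)} = 8 + j^{2}$
$E{\left(d \right)} - Z{\left(67 \right)} = \left(8 + \left(-302\right)^{2}\right) - 67 = \left(8 + 91204\right) - 67 = 91212 - 67 = 91145$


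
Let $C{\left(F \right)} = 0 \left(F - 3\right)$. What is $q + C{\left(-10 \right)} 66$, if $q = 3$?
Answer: $3$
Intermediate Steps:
$C{\left(F \right)} = 0$ ($C{\left(F \right)} = 0 \left(-3 + F\right) = 0$)
$q + C{\left(-10 \right)} 66 = 3 + 0 \cdot 66 = 3 + 0 = 3$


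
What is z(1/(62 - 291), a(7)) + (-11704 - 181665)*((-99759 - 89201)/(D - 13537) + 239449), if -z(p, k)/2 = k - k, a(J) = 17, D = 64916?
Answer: -2378914621909859/51379 ≈ -4.6301e+10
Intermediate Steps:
z(p, k) = 0 (z(p, k) = -2*(k - k) = -2*0 = 0)
z(1/(62 - 291), a(7)) + (-11704 - 181665)*((-99759 - 89201)/(D - 13537) + 239449) = 0 + (-11704 - 181665)*((-99759 - 89201)/(64916 - 13537) + 239449) = 0 - 193369*(-188960/51379 + 239449) = 0 - 193369*12302461211/51379 = 0 - 2378914621909859/51379 = -2378914621909859/51379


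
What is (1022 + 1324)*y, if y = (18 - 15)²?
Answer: 21114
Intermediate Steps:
y = 9 (y = 3² = 9)
(1022 + 1324)*y = (1022 + 1324)*9 = 2346*9 = 21114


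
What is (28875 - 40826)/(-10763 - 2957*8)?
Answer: 11951/34419 ≈ 0.34722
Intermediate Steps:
(28875 - 40826)/(-10763 - 2957*8) = -11951/(-10763 - 23656) = -11951/(-34419) = -11951*(-1/34419) = 11951/34419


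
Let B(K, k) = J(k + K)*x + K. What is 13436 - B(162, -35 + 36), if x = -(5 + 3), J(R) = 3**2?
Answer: 13346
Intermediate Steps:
J(R) = 9
x = -8 (x = -1*8 = -8)
B(K, k) = -72 + K (B(K, k) = 9*(-8) + K = -72 + K)
13436 - B(162, -35 + 36) = 13436 - (-72 + 162) = 13436 - 1*90 = 13436 - 90 = 13346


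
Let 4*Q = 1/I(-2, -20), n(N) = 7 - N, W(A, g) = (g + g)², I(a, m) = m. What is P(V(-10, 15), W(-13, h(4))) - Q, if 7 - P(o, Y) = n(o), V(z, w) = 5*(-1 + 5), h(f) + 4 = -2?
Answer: 1601/80 ≈ 20.013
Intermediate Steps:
h(f) = -6 (h(f) = -4 - 2 = -6)
W(A, g) = 4*g² (W(A, g) = (2*g)² = 4*g²)
V(z, w) = 20 (V(z, w) = 5*4 = 20)
Q = -1/80 (Q = (¼)/(-20) = (¼)*(-1/20) = -1/80 ≈ -0.012500)
P(o, Y) = o (P(o, Y) = 7 - (7 - o) = 7 + (-7 + o) = o)
P(V(-10, 15), W(-13, h(4))) - Q = 20 - 1*(-1/80) = 20 + 1/80 = 1601/80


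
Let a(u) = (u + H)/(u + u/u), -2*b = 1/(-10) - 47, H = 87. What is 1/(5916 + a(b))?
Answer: 491/2906967 ≈ 0.00016890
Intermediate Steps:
b = 471/20 (b = -(1/(-10) - 47)/2 = -(-⅒ - 47)/2 = -½*(-471/10) = 471/20 ≈ 23.550)
a(u) = (87 + u)/(1 + u) (a(u) = (u + 87)/(u + u/u) = (87 + u)/(u + 1) = (87 + u)/(1 + u))
1/(5916 + a(b)) = 1/(5916 + (87 + 471/20)/(1 + 471/20)) = 1/(5916 + (2211/20)/(491/20)) = 1/(5916 + (20/491)*(2211/20)) = 1/(5916 + 2211/491) = 1/(2906967/491) = 491/2906967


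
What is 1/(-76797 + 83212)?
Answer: 1/6415 ≈ 0.00015588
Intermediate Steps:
1/(-76797 + 83212) = 1/6415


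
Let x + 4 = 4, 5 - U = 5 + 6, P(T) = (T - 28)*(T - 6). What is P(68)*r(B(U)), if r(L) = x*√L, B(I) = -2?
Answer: 0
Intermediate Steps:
P(T) = (-28 + T)*(-6 + T)
U = -6 (U = 5 - (5 + 6) = 5 - 1*11 = 5 - 11 = -6)
x = 0 (x = -4 + 4 = 0)
r(L) = 0 (r(L) = 0*√L = 0)
P(68)*r(B(U)) = (168 + 68² - 34*68)*0 = (168 + 4624 - 2312)*0 = 2480*0 = 0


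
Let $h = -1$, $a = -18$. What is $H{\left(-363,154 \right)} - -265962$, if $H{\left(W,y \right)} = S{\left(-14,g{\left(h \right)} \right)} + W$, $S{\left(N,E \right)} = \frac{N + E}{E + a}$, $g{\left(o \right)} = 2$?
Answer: $\frac{1062399}{4} \approx 2.656 \cdot 10^{5}$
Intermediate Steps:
$S{\left(N,E \right)} = \frac{E + N}{-18 + E}$ ($S{\left(N,E \right)} = \frac{N + E}{E - 18} = \frac{E + N}{-18 + E}$)
$H{\left(W,y \right)} = \frac{3}{4} + W$ ($H{\left(W,y \right)} = \frac{2 - 14}{-18 + 2} + W = \frac{1}{-16} \left(-12\right) + W = \left(- \frac{1}{16}\right) \left(-12\right) + W = \frac{3}{4} + W$)
$H{\left(-363,154 \right)} - -265962 = \left(\frac{3}{4} - 363\right) - -265962 = - \frac{1449}{4} + 265962 = \frac{1062399}{4}$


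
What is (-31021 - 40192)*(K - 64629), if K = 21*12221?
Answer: -13673750556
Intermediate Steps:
K = 256641
(-31021 - 40192)*(K - 64629) = (-31021 - 40192)*(256641 - 64629) = -71213*192012 = -13673750556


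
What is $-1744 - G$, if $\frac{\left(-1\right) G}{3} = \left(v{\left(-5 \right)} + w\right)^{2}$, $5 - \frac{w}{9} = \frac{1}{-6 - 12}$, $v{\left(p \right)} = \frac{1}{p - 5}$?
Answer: $\frac{110987}{25} \approx 4439.5$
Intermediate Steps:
$v{\left(p \right)} = \frac{1}{-5 + p}$
$w = \frac{91}{2}$ ($w = 45 - \frac{9}{-6 - 12} = 45 - \frac{9}{-18} = 45 - - \frac{1}{2} = 45 + \frac{1}{2} = \frac{91}{2} \approx 45.5$)
$G = - \frac{154587}{25}$ ($G = - 3 \left(\frac{1}{-5 - 5} + \frac{91}{2}\right)^{2} = - 3 \left(\frac{1}{-10} + \frac{91}{2}\right)^{2} = - 3 \left(- \frac{1}{10} + \frac{91}{2}\right)^{2} = - 3 \left(\frac{227}{5}\right)^{2} = \left(-3\right) \frac{51529}{25} = - \frac{154587}{25} \approx -6183.5$)
$-1744 - G = -1744 - - \frac{154587}{25} = -1744 + \frac{154587}{25} = \frac{110987}{25}$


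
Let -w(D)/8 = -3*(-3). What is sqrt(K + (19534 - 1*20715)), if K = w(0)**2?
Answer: sqrt(4003) ≈ 63.269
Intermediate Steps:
w(D) = -72 (w(D) = -(-24)*(-3) = -8*9 = -72)
K = 5184 (K = (-72)**2 = 5184)
sqrt(K + (19534 - 1*20715)) = sqrt(5184 + (19534 - 1*20715)) = sqrt(5184 + (19534 - 20715)) = sqrt(5184 - 1181) = sqrt(4003)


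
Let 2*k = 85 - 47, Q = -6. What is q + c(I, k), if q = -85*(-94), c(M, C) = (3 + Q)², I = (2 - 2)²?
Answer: 7999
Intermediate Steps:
k = 19 (k = (85 - 47)/2 = (½)*38 = 19)
I = 0 (I = 0² = 0)
c(M, C) = 9 (c(M, C) = (3 - 6)² = (-3)² = 9)
q = 7990
q + c(I, k) = 7990 + 9 = 7999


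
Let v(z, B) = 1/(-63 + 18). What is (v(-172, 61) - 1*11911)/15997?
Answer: -535996/719865 ≈ -0.74458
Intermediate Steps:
v(z, B) = -1/45 (v(z, B) = 1/(-45) = -1/45)
(v(-172, 61) - 1*11911)/15997 = (-1/45 - 1*11911)/15997 = (-1/45 - 11911)*(1/15997) = -535996/45*1/15997 = -535996/719865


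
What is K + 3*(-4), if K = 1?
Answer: -11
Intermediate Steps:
K + 3*(-4) = 1 + 3*(-4) = 1 - 12 = -11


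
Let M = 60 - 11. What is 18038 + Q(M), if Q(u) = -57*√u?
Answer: 17639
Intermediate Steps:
M = 49
18038 + Q(M) = 18038 - 57*√49 = 18038 - 57*7 = 18038 - 399 = 17639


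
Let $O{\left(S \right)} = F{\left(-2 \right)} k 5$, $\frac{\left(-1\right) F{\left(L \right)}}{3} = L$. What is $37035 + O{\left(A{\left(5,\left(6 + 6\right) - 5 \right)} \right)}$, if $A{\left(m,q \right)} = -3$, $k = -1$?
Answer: $37005$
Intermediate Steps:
$F{\left(L \right)} = - 3 L$
$O{\left(S \right)} = -30$ ($O{\left(S \right)} = \left(-3\right) \left(-2\right) \left(-1\right) 5 = 6 \left(-1\right) 5 = \left(-6\right) 5 = -30$)
$37035 + O{\left(A{\left(5,\left(6 + 6\right) - 5 \right)} \right)} = 37035 - 30 = 37005$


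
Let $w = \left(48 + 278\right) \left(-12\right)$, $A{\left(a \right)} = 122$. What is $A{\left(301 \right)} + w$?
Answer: $-3790$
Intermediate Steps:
$w = -3912$ ($w = 326 \left(-12\right) = -3912$)
$A{\left(301 \right)} + w = 122 - 3912 = -3790$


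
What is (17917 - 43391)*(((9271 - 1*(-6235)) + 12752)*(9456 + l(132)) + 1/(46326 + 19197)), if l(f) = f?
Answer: -452231036138762482/65523 ≈ -6.9019e+12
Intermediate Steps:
(17917 - 43391)*(((9271 - 1*(-6235)) + 12752)*(9456 + l(132)) + 1/(46326 + 19197)) = (17917 - 43391)*(((9271 - 1*(-6235)) + 12752)*(9456 + 132) + 1/(46326 + 19197)) = -25474*(((9271 + 6235) + 12752)*9588 + 1/65523) = -25474*((15506 + 12752)*9588 + 1/65523) = -25474*(28258*9588 + 1/65523) = -25474*(270937704 + 1/65523) = -25474*17752651179193/65523 = -452231036138762482/65523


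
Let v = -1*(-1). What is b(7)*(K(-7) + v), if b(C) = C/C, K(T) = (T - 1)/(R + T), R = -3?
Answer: 9/5 ≈ 1.8000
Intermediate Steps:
K(T) = (-1 + T)/(-3 + T) (K(T) = (T - 1)/(-3 + T) = (-1 + T)/(-3 + T))
b(C) = 1
v = 1
b(7)*(K(-7) + v) = 1*((-1 - 7)/(-3 - 7) + 1) = 1*(-8/(-10) + 1) = 1*(-⅒*(-8) + 1) = 1*(⅘ + 1) = 1*(9/5) = 9/5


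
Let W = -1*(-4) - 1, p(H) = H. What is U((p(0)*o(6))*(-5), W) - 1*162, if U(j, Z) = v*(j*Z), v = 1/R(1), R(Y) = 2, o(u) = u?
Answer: -162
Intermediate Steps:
W = 3 (W = 4 - 1 = 3)
v = 1/2 ≈ 0.50000
U(j, Z) = Z*j/2 (U(j, Z) = (j*Z)/2 = (Z*j)/2 = Z*j/2)
U((p(0)*o(6))*(-5), W) - 1*162 = (1/2)*3*((0*6)*(-5)) - 1*162 = (1/2)*3*(0*(-5)) - 162 = (1/2)*3*0 - 162 = 0 - 162 = -162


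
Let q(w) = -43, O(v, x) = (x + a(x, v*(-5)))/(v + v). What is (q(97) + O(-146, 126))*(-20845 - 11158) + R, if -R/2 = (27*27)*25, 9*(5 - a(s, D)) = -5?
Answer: 889641991/657 ≈ 1.3541e+6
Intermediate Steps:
a(s, D) = 50/9 (a(s, D) = 5 - ⅑*(-5) = 5 + 5/9 = 50/9)
O(v, x) = (50/9 + x)/(2*v) (O(v, x) = (x + 50/9)/(v + v) = (50/9 + x)/((2*v)) = (50/9 + x)*(1/(2*v)) = (50/9 + x)/(2*v))
R = -36450 (R = -2*27*27*25 = -1458*25 = -2*18225 = -36450)
(q(97) + O(-146, 126))*(-20845 - 11158) + R = (-43 + (1/18)*(50 + 9*126)/(-146))*(-20845 - 11158) - 36450 = (-43 + (1/18)*(-1/146)*(50 + 1134))*(-32003) - 36450 = (-43 + (1/18)*(-1/146)*1184)*(-32003) - 36450 = (-43 - 296/657)*(-32003) - 36450 = -28547/657*(-32003) - 36450 = 913589641/657 - 36450 = 889641991/657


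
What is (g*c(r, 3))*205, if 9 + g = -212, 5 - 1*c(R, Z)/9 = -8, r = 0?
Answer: -5300685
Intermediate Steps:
c(R, Z) = 117 (c(R, Z) = 45 - 9*(-8) = 45 + 72 = 117)
g = -221 (g = -9 - 212 = -221)
(g*c(r, 3))*205 = -221*117*205 = -25857*205 = -5300685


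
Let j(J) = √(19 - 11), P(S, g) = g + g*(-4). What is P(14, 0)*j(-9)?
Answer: 0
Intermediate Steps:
P(S, g) = -3*g (P(S, g) = g - 4*g = -3*g)
j(J) = 2*√2 (j(J) = √8 = 2*√2)
P(14, 0)*j(-9) = (-3*0)*(2*√2) = 0*(2*√2) = 0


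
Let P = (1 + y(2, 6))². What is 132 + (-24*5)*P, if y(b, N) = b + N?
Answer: -9588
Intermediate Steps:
y(b, N) = N + b
P = 81 (P = (1 + (6 + 2))² = (1 + 8)² = 9² = 81)
132 + (-24*5)*P = 132 - 24*5*81 = 132 - 120*81 = 132 - 9720 = -9588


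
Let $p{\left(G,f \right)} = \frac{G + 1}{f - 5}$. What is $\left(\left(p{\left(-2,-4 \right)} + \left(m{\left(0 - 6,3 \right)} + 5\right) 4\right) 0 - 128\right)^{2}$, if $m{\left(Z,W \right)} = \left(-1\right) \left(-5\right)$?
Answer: $16384$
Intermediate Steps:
$m{\left(Z,W \right)} = 5$
$p{\left(G,f \right)} = \frac{1 + G}{-5 + f}$
$\left(\left(p{\left(-2,-4 \right)} + \left(m{\left(0 - 6,3 \right)} + 5\right) 4\right) 0 - 128\right)^{2} = \left(\left(\frac{1 - 2}{-5 - 4} + \left(5 + 5\right) 4\right) 0 - 128\right)^{2} = \left(\left(\frac{1}{-9} \left(-1\right) + 10 \cdot 4\right) 0 - 128\right)^{2} = \left(\left(\left(- \frac{1}{9}\right) \left(-1\right) + 40\right) 0 - 128\right)^{2} = \left(\left(\frac{1}{9} + 40\right) 0 - 128\right)^{2} = \left(\frac{361}{9} \cdot 0 - 128\right)^{2} = \left(0 - 128\right)^{2} = \left(-128\right)^{2} = 16384$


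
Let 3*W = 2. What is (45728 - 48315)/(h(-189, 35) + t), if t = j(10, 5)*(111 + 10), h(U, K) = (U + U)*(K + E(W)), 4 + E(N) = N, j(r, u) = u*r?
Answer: 2587/5920 ≈ 0.43699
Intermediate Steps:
W = ⅔ (W = (⅓)*2 = ⅔ ≈ 0.66667)
j(r, u) = r*u
E(N) = -4 + N
h(U, K) = 2*U*(-10/3 + K) (h(U, K) = (U + U)*(K + (-4 + ⅔)) = (2*U)*(K - 10/3) = (2*U)*(-10/3 + K) = 2*U*(-10/3 + K))
t = 6050 (t = (10*5)*(111 + 10) = 50*121 = 6050)
(45728 - 48315)/(h(-189, 35) + t) = (45728 - 48315)/((⅔)*(-189)*(-10 + 3*35) + 6050) = -2587/((⅔)*(-189)*(-10 + 105) + 6050) = -2587/((⅔)*(-189)*95 + 6050) = -2587/(-11970 + 6050) = -2587/(-5920) = -2587*(-1/5920) = 2587/5920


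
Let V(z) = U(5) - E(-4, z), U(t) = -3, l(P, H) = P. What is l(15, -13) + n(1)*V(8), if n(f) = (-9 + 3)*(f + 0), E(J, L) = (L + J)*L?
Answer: 225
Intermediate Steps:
E(J, L) = L*(J + L) (E(J, L) = (J + L)*L = L*(J + L))
n(f) = -6*f
V(z) = -3 - z*(-4 + z)
l(15, -13) + n(1)*V(8) = 15 + (-6*1)*(-3 - 1*8*(-4 + 8)) = 15 - 6*(-3 - 1*8*4) = 15 - 6*(-3 - 32) = 15 - 6*(-35) = 15 + 210 = 225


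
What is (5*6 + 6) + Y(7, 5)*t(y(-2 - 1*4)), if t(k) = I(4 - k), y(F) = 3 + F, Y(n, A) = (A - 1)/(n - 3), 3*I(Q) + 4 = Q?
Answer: 37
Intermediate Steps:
I(Q) = -4/3 + Q/3
Y(n, A) = (-1 + A)/(-3 + n)
t(k) = -k/3 (t(k) = -4/3 + (4 - k)/3 = -4/3 + (4/3 - k/3) = -k/3)
(5*6 + 6) + Y(7, 5)*t(y(-2 - 1*4)) = (5*6 + 6) + ((-1 + 5)/(-3 + 7))*(-(3 + (-2 - 1*4))/3) = (30 + 6) + (4/4)*(-(3 + (-2 - 4))/3) = 36 + ((1/4)*4)*(-(3 - 6)/3) = 36 + 1*(-1/3*(-3)) = 36 + 1*1 = 36 + 1 = 37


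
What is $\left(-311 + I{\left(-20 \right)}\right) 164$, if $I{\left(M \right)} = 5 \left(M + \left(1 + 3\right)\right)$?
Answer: $-64124$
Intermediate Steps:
$I{\left(M \right)} = 20 + 5 M$ ($I{\left(M \right)} = 5 \left(M + 4\right) = 5 \left(4 + M\right) = 20 + 5 M$)
$\left(-311 + I{\left(-20 \right)}\right) 164 = \left(-311 + \left(20 + 5 \left(-20\right)\right)\right) 164 = \left(-311 + \left(20 - 100\right)\right) 164 = \left(-311 - 80\right) 164 = \left(-391\right) 164 = -64124$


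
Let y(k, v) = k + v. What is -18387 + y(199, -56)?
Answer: -18244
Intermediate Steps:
-18387 + y(199, -56) = -18387 + (199 - 56) = -18387 + 143 = -18244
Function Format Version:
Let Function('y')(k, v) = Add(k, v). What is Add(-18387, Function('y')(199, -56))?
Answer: -18244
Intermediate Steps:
Add(-18387, Function('y')(199, -56)) = Add(-18387, Add(199, -56)) = Add(-18387, 143) = -18244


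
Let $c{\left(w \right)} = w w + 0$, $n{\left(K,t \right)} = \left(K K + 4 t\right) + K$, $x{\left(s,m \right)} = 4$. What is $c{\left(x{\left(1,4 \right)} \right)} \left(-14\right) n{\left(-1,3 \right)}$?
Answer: $-2688$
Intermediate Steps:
$n{\left(K,t \right)} = K + K^{2} + 4 t$ ($n{\left(K,t \right)} = \left(K^{2} + 4 t\right) + K = K + K^{2} + 4 t$)
$c{\left(w \right)} = w^{2}$ ($c{\left(w \right)} = w^{2} + 0 = w^{2}$)
$c{\left(x{\left(1,4 \right)} \right)} \left(-14\right) n{\left(-1,3 \right)} = 4^{2} \left(-14\right) \left(-1 + \left(-1\right)^{2} + 4 \cdot 3\right) = 16 \left(-14\right) \left(-1 + 1 + 12\right) = \left(-224\right) 12 = -2688$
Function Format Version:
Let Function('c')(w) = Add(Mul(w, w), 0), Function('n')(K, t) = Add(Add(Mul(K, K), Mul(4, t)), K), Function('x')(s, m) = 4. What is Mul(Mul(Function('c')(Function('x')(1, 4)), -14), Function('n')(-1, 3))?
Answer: -2688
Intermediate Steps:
Function('n')(K, t) = Add(K, Pow(K, 2), Mul(4, t)) (Function('n')(K, t) = Add(Add(Pow(K, 2), Mul(4, t)), K) = Add(K, Pow(K, 2), Mul(4, t)))
Function('c')(w) = Pow(w, 2) (Function('c')(w) = Add(Pow(w, 2), 0) = Pow(w, 2))
Mul(Mul(Function('c')(Function('x')(1, 4)), -14), Function('n')(-1, 3)) = Mul(Mul(Pow(4, 2), -14), Add(-1, Pow(-1, 2), Mul(4, 3))) = Mul(Mul(16, -14), Add(-1, 1, 12)) = Mul(-224, 12) = -2688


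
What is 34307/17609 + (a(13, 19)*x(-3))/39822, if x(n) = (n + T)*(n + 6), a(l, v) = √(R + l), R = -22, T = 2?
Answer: 34307/17609 - 3*I/13274 ≈ 1.9483 - 0.00022601*I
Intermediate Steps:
a(l, v) = √(-22 + l)
x(n) = (2 + n)*(6 + n) (x(n) = (n + 2)*(n + 6) = (2 + n)*(6 + n))
34307/17609 + (a(13, 19)*x(-3))/39822 = 34307/17609 + (√(-22 + 13)*(12 + (-3)² + 8*(-3)))/39822 = 34307*(1/17609) + (√(-9)*(12 + 9 - 24))*(1/39822) = 34307/17609 + ((3*I)*(-3))*(1/39822) = 34307/17609 - 9*I*(1/39822) = 34307/17609 - 3*I/13274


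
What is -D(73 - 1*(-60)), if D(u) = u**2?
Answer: -17689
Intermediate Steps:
-D(73 - 1*(-60)) = -(73 - 1*(-60))**2 = -(73 + 60)**2 = -1*133**2 = -1*17689 = -17689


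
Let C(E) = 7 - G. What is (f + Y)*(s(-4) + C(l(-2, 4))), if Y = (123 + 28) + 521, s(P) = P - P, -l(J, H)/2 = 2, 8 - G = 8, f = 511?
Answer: 8281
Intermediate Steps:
G = 0 (G = 8 - 1*8 = 8 - 8 = 0)
l(J, H) = -4 (l(J, H) = -2*2 = -4)
s(P) = 0
Y = 672 (Y = 151 + 521 = 672)
C(E) = 7 (C(E) = 7 - 1*0 = 7 + 0 = 7)
(f + Y)*(s(-4) + C(l(-2, 4))) = (511 + 672)*(0 + 7) = 1183*7 = 8281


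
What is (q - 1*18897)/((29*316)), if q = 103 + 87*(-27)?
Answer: -21143/9164 ≈ -2.3072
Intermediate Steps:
q = -2246 (q = 103 - 2349 = -2246)
(q - 1*18897)/((29*316)) = (-2246 - 1*18897)/((29*316)) = (-2246 - 18897)/9164 = -21143*1/9164 = -21143/9164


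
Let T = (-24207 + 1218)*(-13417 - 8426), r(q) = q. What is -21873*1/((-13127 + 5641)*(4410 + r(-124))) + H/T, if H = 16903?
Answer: 11525831793059/16111439897200092 ≈ 0.00071538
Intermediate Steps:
T = 502148727 (T = -22989*(-21843) = 502148727)
-21873*1/((-13127 + 5641)*(4410 + r(-124))) + H/T = -21873*1/((-13127 + 5641)*(4410 - 124)) + 16903/502148727 = -21873/((-7486*4286)) + 16903*(1/502148727) = -21873/(-32084996) + 16903/502148727 = -21873*(-1/32084996) + 16903/502148727 = 21873/32084996 + 16903/502148727 = 11525831793059/16111439897200092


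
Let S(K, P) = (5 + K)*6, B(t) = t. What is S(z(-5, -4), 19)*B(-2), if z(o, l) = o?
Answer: 0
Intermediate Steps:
S(K, P) = 30 + 6*K
S(z(-5, -4), 19)*B(-2) = (30 + 6*(-5))*(-2) = (30 - 30)*(-2) = 0*(-2) = 0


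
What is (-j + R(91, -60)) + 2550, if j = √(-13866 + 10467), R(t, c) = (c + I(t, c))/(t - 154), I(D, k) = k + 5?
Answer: 160765/63 - I*√3399 ≈ 2551.8 - 58.301*I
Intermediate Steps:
I(D, k) = 5 + k
R(t, c) = (5 + 2*c)/(-154 + t) (R(t, c) = (c + (5 + c))/(t - 154) = (5 + 2*c)/(-154 + t))
j = I*√3399 (j = √(-3399) = I*√3399 ≈ 58.301*I)
(-j + R(91, -60)) + 2550 = (-I*√3399 + (5 + 2*(-60))/(-154 + 91)) + 2550 = (-I*√3399 + (5 - 120)/(-63)) + 2550 = (-I*√3399 - 1/63*(-115)) + 2550 = (-I*√3399 + 115/63) + 2550 = (115/63 - I*√3399) + 2550 = 160765/63 - I*√3399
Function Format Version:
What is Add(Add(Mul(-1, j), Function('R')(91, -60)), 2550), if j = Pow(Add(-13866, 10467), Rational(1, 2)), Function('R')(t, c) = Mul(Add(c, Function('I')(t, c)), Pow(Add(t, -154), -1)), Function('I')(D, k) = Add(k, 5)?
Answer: Add(Rational(160765, 63), Mul(-1, I, Pow(3399, Rational(1, 2)))) ≈ Add(2551.8, Mul(-58.301, I))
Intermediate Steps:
Function('I')(D, k) = Add(5, k)
Function('R')(t, c) = Mul(Pow(Add(-154, t), -1), Add(5, Mul(2, c))) (Function('R')(t, c) = Mul(Add(c, Add(5, c)), Pow(Add(t, -154), -1)) = Mul(Add(5, Mul(2, c)), Pow(Add(-154, t), -1)) = Mul(Pow(Add(-154, t), -1), Add(5, Mul(2, c))))
j = Mul(I, Pow(3399, Rational(1, 2))) (j = Pow(-3399, Rational(1, 2)) = Mul(I, Pow(3399, Rational(1, 2))) ≈ Mul(58.301, I))
Add(Add(Mul(-1, j), Function('R')(91, -60)), 2550) = Add(Add(Mul(-1, Mul(I, Pow(3399, Rational(1, 2)))), Mul(Pow(Add(-154, 91), -1), Add(5, Mul(2, -60)))), 2550) = Add(Add(Mul(-1, I, Pow(3399, Rational(1, 2))), Mul(Pow(-63, -1), Add(5, -120))), 2550) = Add(Add(Mul(-1, I, Pow(3399, Rational(1, 2))), Mul(Rational(-1, 63), -115)), 2550) = Add(Add(Mul(-1, I, Pow(3399, Rational(1, 2))), Rational(115, 63)), 2550) = Add(Add(Rational(115, 63), Mul(-1, I, Pow(3399, Rational(1, 2)))), 2550) = Add(Rational(160765, 63), Mul(-1, I, Pow(3399, Rational(1, 2))))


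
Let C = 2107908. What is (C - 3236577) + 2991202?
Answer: 1862533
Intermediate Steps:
(C - 3236577) + 2991202 = (2107908 - 3236577) + 2991202 = -1128669 + 2991202 = 1862533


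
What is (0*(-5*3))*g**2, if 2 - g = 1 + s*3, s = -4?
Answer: 0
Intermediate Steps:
g = 13 (g = 2 - (1 - 4*3) = 2 - (1 - 12) = 2 - 1*(-11) = 2 + 11 = 13)
(0*(-5*3))*g**2 = (0*(-5*3))*13**2 = (0*(-15))*169 = 0*169 = 0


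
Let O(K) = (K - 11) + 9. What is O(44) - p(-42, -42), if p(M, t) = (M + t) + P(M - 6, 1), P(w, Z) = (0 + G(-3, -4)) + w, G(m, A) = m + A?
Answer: 181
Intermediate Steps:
O(K) = -2 + K (O(K) = (-11 + K) + 9 = -2 + K)
G(m, A) = A + m
P(w, Z) = -7 + w (P(w, Z) = (0 + (-4 - 3)) + w = (0 - 7) + w = -7 + w)
p(M, t) = -13 + t + 2*M (p(M, t) = (M + t) + (-7 + (M - 6)) = (M + t) + (-7 + (-6 + M)) = (M + t) + (-13 + M) = -13 + t + 2*M)
O(44) - p(-42, -42) = (-2 + 44) - (-13 - 42 + 2*(-42)) = 42 - (-13 - 42 - 84) = 42 - 1*(-139) = 42 + 139 = 181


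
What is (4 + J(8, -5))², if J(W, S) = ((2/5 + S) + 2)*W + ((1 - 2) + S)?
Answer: 12996/25 ≈ 519.84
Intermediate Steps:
J(W, S) = -1 + S + W*(12/5 + S) (J(W, S) = ((2*(⅕) + S) + 2)*W + (-1 + S) = ((⅖ + S) + 2)*W + (-1 + S) = (12/5 + S)*W + (-1 + S) = W*(12/5 + S) + (-1 + S) = -1 + S + W*(12/5 + S))
(4 + J(8, -5))² = (4 + (-1 - 5 + (12/5)*8 - 5*8))² = (4 + (-1 - 5 + 96/5 - 40))² = (4 - 134/5)² = (-114/5)² = 12996/25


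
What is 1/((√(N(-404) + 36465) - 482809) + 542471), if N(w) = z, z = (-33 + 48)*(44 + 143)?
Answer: 29831/1779757487 - √39270/3559514974 ≈ 1.6706e-5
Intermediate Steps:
z = 2805 (z = 15*187 = 2805)
N(w) = 2805
1/((√(N(-404) + 36465) - 482809) + 542471) = 1/((√(2805 + 36465) - 482809) + 542471) = 1/((√39270 - 482809) + 542471) = 1/((-482809 + √39270) + 542471) = 1/(59662 + √39270)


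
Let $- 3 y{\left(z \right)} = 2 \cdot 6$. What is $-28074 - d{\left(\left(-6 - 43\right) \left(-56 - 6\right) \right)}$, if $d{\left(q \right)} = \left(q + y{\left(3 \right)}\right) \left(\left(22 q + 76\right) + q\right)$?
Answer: $-212256374$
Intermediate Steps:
$y{\left(z \right)} = -4$ ($y{\left(z \right)} = - \frac{2 \cdot 6}{3} = \left(- \frac{1}{3}\right) 12 = -4$)
$d{\left(q \right)} = \left(-4 + q\right) \left(76 + 23 q\right)$ ($d{\left(q \right)} = \left(q - 4\right) \left(\left(22 q + 76\right) + q\right) = \left(-4 + q\right) \left(\left(76 + 22 q\right) + q\right) = \left(-4 + q\right) \left(76 + 23 q\right)$)
$-28074 - d{\left(\left(-6 - 43\right) \left(-56 - 6\right) \right)} = -28074 - \left(-304 - 16 \left(-6 - 43\right) \left(-56 - 6\right) + 23 \left(\left(-6 - 43\right) \left(-56 - 6\right)\right)^{2}\right) = -28074 - \left(-304 - 16 \left(\left(-49\right) \left(-62\right)\right) + 23 \left(\left(-49\right) \left(-62\right)\right)^{2}\right) = -28074 - \left(-304 - 48608 + 23 \cdot 3038^{2}\right) = -28074 - \left(-304 - 48608 + 23 \cdot 9229444\right) = -28074 - \left(-304 - 48608 + 212277212\right) = -28074 - 212228300 = -212256374$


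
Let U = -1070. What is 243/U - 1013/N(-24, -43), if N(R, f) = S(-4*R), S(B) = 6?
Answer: -271342/1605 ≈ -169.06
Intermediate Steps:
N(R, f) = 6
243/U - 1013/N(-24, -43) = 243/(-1070) - 1013/6 = 243*(-1/1070) - 1013*1/6 = -243/1070 - 1013/6 = -271342/1605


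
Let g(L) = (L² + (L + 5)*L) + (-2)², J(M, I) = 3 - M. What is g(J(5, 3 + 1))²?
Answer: 4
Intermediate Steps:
g(L) = 4 + L² + L*(5 + L) (g(L) = (L² + (5 + L)*L) + 4 = (L² + L*(5 + L)) + 4 = 4 + L² + L*(5 + L))
g(J(5, 3 + 1))² = (4 + 2*(3 - 1*5)² + 5*(3 - 1*5))² = (4 + 2*(3 - 5)² + 5*(3 - 5))² = (4 + 2*(-2)² + 5*(-2))² = (4 + 2*4 - 10)² = (4 + 8 - 10)² = 2² = 4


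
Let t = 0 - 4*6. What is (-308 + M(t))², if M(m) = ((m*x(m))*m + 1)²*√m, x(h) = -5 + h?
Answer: -1868052881228633480 - 343715937488*I*√6 ≈ -1.8681e+18 - 8.4193e+11*I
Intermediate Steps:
t = -24 (t = 0 - 24 = -24)
M(m) = √m*(1 + m²*(-5 + m))² (M(m) = ((m*(-5 + m))*m + 1)²*√m = (m²*(-5 + m) + 1)²*√m = (1 + m²*(-5 + m))²*√m = √m*(1 + m²*(-5 + m))²)
(-308 + M(t))² = (-308 + √(-24)*(1 + (-24)²*(-5 - 24))²)² = (-308 + (2*I*√6)*(1 + 576*(-29))²)² = (-308 + (2*I*√6)*(1 - 16704)²)² = (-308 + (2*I*√6)*(-16703)²)² = (-308 + (2*I*√6)*278990209)² = (-308 + 557980418*I*√6)²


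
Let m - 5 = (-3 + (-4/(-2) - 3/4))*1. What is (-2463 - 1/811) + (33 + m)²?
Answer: -14908629/12976 ≈ -1148.9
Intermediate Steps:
m = 13/4 (m = 5 + (-3 + (-4/(-2) - 3/4))*1 = 5 + (-3 + (-4*(-½) - 3*¼))*1 = 5 + (-3 + (2 - ¾))*1 = 5 + (-3 + 5/4)*1 = 5 - 7/4*1 = 5 - 7/4 = 13/4 ≈ 3.2500)
(-2463 - 1/811) + (33 + m)² = (-2463 - 1/811) + (33 + 13/4)² = (-2463 - 1*1/811) + (145/4)² = (-2463 - 1/811) + 21025/16 = -1997494/811 + 21025/16 = -14908629/12976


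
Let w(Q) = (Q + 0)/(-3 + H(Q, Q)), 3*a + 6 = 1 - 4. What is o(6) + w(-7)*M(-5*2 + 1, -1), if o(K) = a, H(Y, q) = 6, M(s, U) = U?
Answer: -⅔ ≈ -0.66667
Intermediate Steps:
a = -3 (a = -2 + (1 - 4)/3 = -2 + (⅓)*(-3) = -2 - 1 = -3)
o(K) = -3
w(Q) = Q/3 (w(Q) = (Q + 0)/(-3 + 6) = Q/3)
o(6) + w(-7)*M(-5*2 + 1, -1) = -3 + ((⅓)*(-7))*(-1) = -3 - 7/3*(-1) = -3 + 7/3 = -⅔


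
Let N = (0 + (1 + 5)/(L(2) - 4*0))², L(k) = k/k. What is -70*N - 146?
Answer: -2666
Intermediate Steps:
L(k) = 1
N = 36 (N = (0 + (1 + 5)/(1 - 4*0))² = (0 + 6/(1 + 0))² = (0 + 6/1)² = (0 + 6*1)² = (0 + 6)² = 6² = 36)
-70*N - 146 = -70*36 - 146 = -2520 - 146 = -2666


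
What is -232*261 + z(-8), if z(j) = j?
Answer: -60560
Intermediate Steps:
-232*261 + z(-8) = -232*261 - 8 = -60552 - 8 = -60560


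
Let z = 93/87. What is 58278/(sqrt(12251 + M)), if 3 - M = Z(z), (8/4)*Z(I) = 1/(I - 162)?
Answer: 58278*sqrt(1067612325910)/114378865 ≈ 526.46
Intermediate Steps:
z = 31/29 (z = 93*(1/87) = 31/29 ≈ 1.0690)
Z(I) = 1/(2*(-162 + I)) (Z(I) = 1/(2*(I - 162)) = 1/(2*(-162 + I)))
M = 28031/9334 (M = 3 - 1/(2*(-162 + 31/29)) = 3 - 1/(2*(-4667/29)) = 3 - (-29)/(2*4667) = 3 - 1*(-29/9334) = 3 + 29/9334 = 28031/9334 ≈ 3.0031)
58278/(sqrt(12251 + M)) = 58278/(sqrt(12251 + 28031/9334)) = 58278/(sqrt(114378865/9334)) = 58278/((sqrt(1067612325910)/9334)) = 58278*(sqrt(1067612325910)/114378865) = 58278*sqrt(1067612325910)/114378865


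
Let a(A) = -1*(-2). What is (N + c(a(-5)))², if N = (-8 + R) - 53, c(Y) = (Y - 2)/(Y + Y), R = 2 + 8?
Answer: 2601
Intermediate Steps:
a(A) = 2
R = 10
c(Y) = (-2 + Y)/(2*Y) (c(Y) = (-2 + Y)/((2*Y)) = (-2 + Y)*(1/(2*Y)) = (-2 + Y)/(2*Y))
N = -51 (N = (-8 + 10) - 53 = 2 - 53 = -51)
(N + c(a(-5)))² = (-51 + (½)*(-2 + 2)/2)² = (-51 + (½)*(½)*0)² = (-51 + 0)² = (-51)² = 2601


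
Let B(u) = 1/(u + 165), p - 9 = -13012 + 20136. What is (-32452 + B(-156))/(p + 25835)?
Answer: -292067/296712 ≈ -0.98435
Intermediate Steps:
p = 7133 (p = 9 + (-13012 + 20136) = 9 + 7124 = 7133)
B(u) = 1/(165 + u)
(-32452 + B(-156))/(p + 25835) = (-32452 + 1/(165 - 156))/(7133 + 25835) = (-32452 + 1/9)/32968 = (-32452 + 1/9)*(1/32968) = -292067/9*1/32968 = -292067/296712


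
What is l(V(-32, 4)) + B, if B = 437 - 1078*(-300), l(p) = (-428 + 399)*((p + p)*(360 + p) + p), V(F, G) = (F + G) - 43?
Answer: 1515998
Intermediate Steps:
V(F, G) = -43 + F + G
l(p) = -29*p - 58*p*(360 + p) (l(p) = -29*((2*p)*(360 + p) + p) = -29*(2*p*(360 + p) + p) = -29*(p + 2*p*(360 + p)) = -29*p - 58*p*(360 + p))
B = 323837 (B = 437 + 323400 = 323837)
l(V(-32, 4)) + B = -29*(-43 - 32 + 4)*(721 + 2*(-43 - 32 + 4)) + 323837 = -29*(-71)*(721 + 2*(-71)) + 323837 = -29*(-71)*(721 - 142) + 323837 = -29*(-71)*579 + 323837 = 1192161 + 323837 = 1515998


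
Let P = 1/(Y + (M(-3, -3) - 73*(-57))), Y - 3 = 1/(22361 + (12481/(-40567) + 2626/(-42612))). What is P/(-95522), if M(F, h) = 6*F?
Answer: -19326751560565/7654054907369753041824 ≈ -2.5250e-9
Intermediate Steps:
Y = 57981119002197/19326751560565 (Y = 3 + 1/(22361 + (12481/(-40567) + 2626/(-42612))) = 3 + 1/(22361 + (12481*(-1/40567) + 2626*(-1/42612))) = 3 + 1/(22361 + (-12481/40567 - 1313/21306)) = 3 + 1/(22361 - 319184657/864320502) = 3 + 1/(19326751560565/864320502) = 3 + 864320502/19326751560565 = 57981119002197/19326751560565 ≈ 3.0000)
P = 19326751560565/80128712834422992 (P = 1/(57981119002197/19326751560565 + (6*(-3) - 73*(-57))) = 1/(57981119002197/19326751560565 + (-18 + 4161)) = 1/(57981119002197/19326751560565 + 4143) = 1/(80128712834422992/19326751560565) = 19326751560565/80128712834422992 ≈ 0.00024120)
P/(-95522) = (19326751560565/80128712834422992)/(-95522) = (19326751560565/80128712834422992)*(-1/95522) = -19326751560565/7654054907369753041824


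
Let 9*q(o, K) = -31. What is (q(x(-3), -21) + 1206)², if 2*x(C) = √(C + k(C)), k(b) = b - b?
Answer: 117137329/81 ≈ 1.4461e+6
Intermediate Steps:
k(b) = 0
x(C) = √C/2 (x(C) = √(C + 0)/2 = √C/2)
q(o, K) = -31/9 (q(o, K) = (⅑)*(-31) = -31/9)
(q(x(-3), -21) + 1206)² = (-31/9 + 1206)² = (10823/9)² = 117137329/81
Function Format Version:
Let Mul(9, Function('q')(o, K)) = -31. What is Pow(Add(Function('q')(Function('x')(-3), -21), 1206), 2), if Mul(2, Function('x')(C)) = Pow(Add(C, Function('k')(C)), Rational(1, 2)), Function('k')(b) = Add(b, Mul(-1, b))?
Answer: Rational(117137329, 81) ≈ 1.4461e+6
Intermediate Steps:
Function('k')(b) = 0
Function('x')(C) = Mul(Rational(1, 2), Pow(C, Rational(1, 2))) (Function('x')(C) = Mul(Rational(1, 2), Pow(Add(C, 0), Rational(1, 2))) = Mul(Rational(1, 2), Pow(C, Rational(1, 2))))
Function('q')(o, K) = Rational(-31, 9) (Function('q')(o, K) = Mul(Rational(1, 9), -31) = Rational(-31, 9))
Pow(Add(Function('q')(Function('x')(-3), -21), 1206), 2) = Pow(Add(Rational(-31, 9), 1206), 2) = Pow(Rational(10823, 9), 2) = Rational(117137329, 81)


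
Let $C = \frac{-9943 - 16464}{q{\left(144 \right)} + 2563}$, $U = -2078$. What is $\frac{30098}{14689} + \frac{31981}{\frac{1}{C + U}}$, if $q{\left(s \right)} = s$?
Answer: $- \frac{2654923805490391}{39763123} \approx -6.6769 \cdot 10^{7}$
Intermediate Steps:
$C = - \frac{26407}{2707}$ ($C = \frac{-9943 - 16464}{144 + 2563} = - \frac{26407}{2707} \approx -9.7551$)
$\frac{30098}{14689} + \frac{31981}{\frac{1}{C + U}} = \frac{30098}{14689} + \frac{31981}{\frac{1}{- \frac{26407}{2707} - 2078}} = 30098 \cdot \frac{1}{14689} + \frac{31981}{\frac{1}{- \frac{5651553}{2707}}} = \frac{30098}{14689} + \frac{31981}{- \frac{2707}{5651553}} = \frac{30098}{14689} + 31981 \left(- \frac{5651553}{2707}\right) = \frac{30098}{14689} - \frac{180742316493}{2707} = - \frac{2654923805490391}{39763123}$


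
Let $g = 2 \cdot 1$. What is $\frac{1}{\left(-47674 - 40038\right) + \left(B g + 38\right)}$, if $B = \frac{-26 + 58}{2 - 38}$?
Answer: $- \frac{9}{789082} \approx -1.1406 \cdot 10^{-5}$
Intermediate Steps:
$g = 2$
$B = - \frac{8}{9}$ ($B = \frac{32}{-36} = 32 \left(- \frac{1}{36}\right) = - \frac{8}{9} \approx -0.88889$)
$\frac{1}{\left(-47674 - 40038\right) + \left(B g + 38\right)} = \frac{1}{\left(-47674 - 40038\right) + \left(\left(- \frac{8}{9}\right) 2 + 38\right)} = \frac{1}{\left(-47674 - 40038\right) + \left(- \frac{16}{9} + 38\right)} = \frac{1}{-87712 + \frac{326}{9}} = \frac{1}{- \frac{789082}{9}} = - \frac{9}{789082}$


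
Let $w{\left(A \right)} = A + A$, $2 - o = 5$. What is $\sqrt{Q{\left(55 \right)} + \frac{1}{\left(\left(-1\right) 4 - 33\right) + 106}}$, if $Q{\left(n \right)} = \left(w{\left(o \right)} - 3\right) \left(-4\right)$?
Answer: $\frac{\sqrt{171465}}{69} \approx 6.0012$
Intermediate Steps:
$o = -3$ ($o = 2 - 5 = -3$)
$w{\left(A \right)} = 2 A$
$Q{\left(n \right)} = 36$ ($Q{\left(n \right)} = \left(2 \left(-3\right) - 3\right) \left(-4\right) = \left(-6 - 3\right) \left(-4\right) = \left(-9\right) \left(-4\right) = 36$)
$\sqrt{Q{\left(55 \right)} + \frac{1}{\left(\left(-1\right) 4 - 33\right) + 106}} = \sqrt{36 + \frac{1}{\left(\left(-1\right) 4 - 33\right) + 106}} = \sqrt{36 + \frac{1}{\left(-4 - 33\right) + 106}} = \sqrt{36 + \frac{1}{-37 + 106}} = \sqrt{36 + \frac{1}{69}} = \sqrt{\frac{2485}{69}} = \frac{\sqrt{171465}}{69}$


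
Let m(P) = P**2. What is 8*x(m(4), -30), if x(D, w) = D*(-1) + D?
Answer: 0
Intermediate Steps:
x(D, w) = 0 (x(D, w) = -D + D = 0)
8*x(m(4), -30) = 8*0 = 0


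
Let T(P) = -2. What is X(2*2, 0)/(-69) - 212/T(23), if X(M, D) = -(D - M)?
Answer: 7310/69 ≈ 105.94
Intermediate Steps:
X(M, D) = M - D
X(2*2, 0)/(-69) - 212/T(23) = (2*2 - 1*0)/(-69) - 212/(-2) = (4 + 0)*(-1/69) - 212*(-½) = 4*(-1/69) + 106 = -4/69 + 106 = 7310/69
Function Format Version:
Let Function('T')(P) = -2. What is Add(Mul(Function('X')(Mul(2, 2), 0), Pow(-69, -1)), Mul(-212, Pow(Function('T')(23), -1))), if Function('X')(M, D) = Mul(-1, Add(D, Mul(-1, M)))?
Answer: Rational(7310, 69) ≈ 105.94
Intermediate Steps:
Function('X')(M, D) = Add(M, Mul(-1, D))
Add(Mul(Function('X')(Mul(2, 2), 0), Pow(-69, -1)), Mul(-212, Pow(Function('T')(23), -1))) = Add(Mul(Add(Mul(2, 2), Mul(-1, 0)), Pow(-69, -1)), Mul(-212, Pow(-2, -1))) = Add(Mul(Add(4, 0), Rational(-1, 69)), Mul(-212, Rational(-1, 2))) = Add(Mul(4, Rational(-1, 69)), 106) = Add(Rational(-4, 69), 106) = Rational(7310, 69)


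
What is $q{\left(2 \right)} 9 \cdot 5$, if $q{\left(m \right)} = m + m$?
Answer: $180$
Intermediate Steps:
$q{\left(m \right)} = 2 m$
$q{\left(2 \right)} 9 \cdot 5 = 2 \cdot 2 \cdot 9 \cdot 5 = 4 \cdot 9 \cdot 5 = 36 \cdot 5 = 180$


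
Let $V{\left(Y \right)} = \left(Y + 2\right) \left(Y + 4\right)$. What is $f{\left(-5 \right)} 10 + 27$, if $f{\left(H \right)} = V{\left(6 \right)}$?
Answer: $827$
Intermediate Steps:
$V{\left(Y \right)} = \left(2 + Y\right) \left(4 + Y\right)$
$f{\left(H \right)} = 80$ ($f{\left(H \right)} = 8 + 6^{2} + 6 \cdot 6 = 8 + 36 + 36 = 80$)
$f{\left(-5 \right)} 10 + 27 = 80 \cdot 10 + 27 = 800 + 27 = 827$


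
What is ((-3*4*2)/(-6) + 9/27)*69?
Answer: 299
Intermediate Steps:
((-3*4*2)/(-6) + 9/27)*69 = (-12*2*(-⅙) + 9*(1/27))*69 = (-24*(-⅙) + ⅓)*69 = (4 + ⅓)*69 = (13/3)*69 = 299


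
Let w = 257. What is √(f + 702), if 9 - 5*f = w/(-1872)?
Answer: √17128345/156 ≈ 26.530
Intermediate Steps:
f = 3421/1872 (f = 9/5 - 257/(5*(-1872)) = 9/5 - 257*(-1)/(5*1872) = 9/5 - ⅕*(-257/1872) = 9/5 + 257/9360 = 3421/1872 ≈ 1.8275)
√(f + 702) = √(3421/1872 + 702) = √(1317565/1872) = √17128345/156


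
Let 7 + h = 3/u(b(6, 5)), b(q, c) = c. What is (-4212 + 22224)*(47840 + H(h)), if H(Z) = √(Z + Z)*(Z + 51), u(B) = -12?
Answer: 861694080 + 788025*I*√58/2 ≈ 8.6169e+8 + 3.0007e+6*I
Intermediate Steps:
h = -29/4 (h = -7 + 3/(-12) = -7 + 3*(-1/12) = -7 - ¼ = -29/4 ≈ -7.2500)
H(Z) = √2*√Z*(51 + Z) (H(Z) = √(2*Z)*(51 + Z) = (√2*√Z)*(51 + Z) = √2*√Z*(51 + Z))
(-4212 + 22224)*(47840 + H(h)) = (-4212 + 22224)*(47840 + √2*√(-29/4)*(51 - 29/4)) = 18012*(47840 + √2*(I*√29/2)*(175/4)) = 18012*(47840 + 175*I*√58/8) = 861694080 + 788025*I*√58/2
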